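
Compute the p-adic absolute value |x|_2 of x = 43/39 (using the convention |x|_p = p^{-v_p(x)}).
|43/39|_2 = 1

Step 1 — compute v_2(x) by factoring powers of 2 out of the numerator and denominator: v_2(43/39) = 0. Step 2 — apply |x|_p = p^{-v_p(x)} = 2^{0} = 1.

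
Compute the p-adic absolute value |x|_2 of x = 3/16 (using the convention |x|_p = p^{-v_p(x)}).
|3/16|_2 = 16

Step 1 — compute v_2(x) by factoring powers of 2 out of the numerator and denominator: v_2(3/16) = -4. Step 2 — apply |x|_p = p^{-v_p(x)} = 2^{4} = 16.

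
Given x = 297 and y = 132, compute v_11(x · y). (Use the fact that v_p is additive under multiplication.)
v_11(39204) = 2

v_p(x) = 1 (factor: 297 = 11^1 · 27); v_p(y) = 1 (factor: 132 = 11^1 · 12). Additivity: v_p(xy) = v_p(x) + v_p(y) = 1 + 1 = 2. (Direct check: xy = 39204 = 11^2 · (324).)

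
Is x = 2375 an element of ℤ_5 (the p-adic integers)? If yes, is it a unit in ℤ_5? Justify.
x ∈ ℤ_5 but not a unit; v_5(x) = 3 > 0

ℤ_5 = {x ∈ ℚ_5 : v_5(x) ≥ 0} and ℤ_5^× = {x ∈ ℤ_5 : v_5(x) = 0}. Here v_5(2375) = v_5(num) − v_5(den) = 3; compare against these criteria.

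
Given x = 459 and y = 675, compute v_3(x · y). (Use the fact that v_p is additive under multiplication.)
v_3(309825) = 6

v_p(x) = 3 (factor: 459 = 3^3 · 17); v_p(y) = 3 (factor: 675 = 3^3 · 25). Additivity: v_p(xy) = v_p(x) + v_p(y) = 3 + 3 = 6. (Direct check: xy = 309825 = 3^6 · (425).)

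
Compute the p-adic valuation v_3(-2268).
v_3(-2268) = 4

v_3(n) is the largest exponent k such that 3^k divides n. Factor out: -2268 = -3^4 · 28. (Sign doesn't affect v_p.) So v_3(-2268) = 4.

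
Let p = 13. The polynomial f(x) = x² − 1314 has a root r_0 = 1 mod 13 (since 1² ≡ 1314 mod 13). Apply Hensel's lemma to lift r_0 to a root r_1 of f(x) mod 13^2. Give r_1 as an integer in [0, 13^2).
r_1 = 66 (mod 169)

Hensel's recurrence: r_{i+1} = r_i − f(r_i)·(f′(r_i))^{-1} mod 13^{i+2}, with f′(x) = 2x. Iterate:
  r_0 = 1 (mod 13)
  r_1 = 66 (mod 169)
Final: r_1 = 66, and one checks f(r_1) ≡ 0 mod 13^2.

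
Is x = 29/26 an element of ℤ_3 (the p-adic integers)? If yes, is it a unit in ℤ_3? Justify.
x ∈ ℤ_3^× (unit); v_3(x) = 0

ℤ_3 = {x ∈ ℚ_3 : v_3(x) ≥ 0} and ℤ_3^× = {x ∈ ℤ_3 : v_3(x) = 0}. Here v_3(29/26) = v_3(num) − v_3(den) = 0; compare against these criteria.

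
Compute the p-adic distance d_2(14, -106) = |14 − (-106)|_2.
d_2(14, -106) = 1/8

Step 1 — x − y = 14 − (-106) = 120. Step 2 — v_2(120) = 3 (factor: 120 = (2^3 · 15); the sign does not affect v_p). Step 3 — |x − y|_2 = 2^{-3} = 1/8.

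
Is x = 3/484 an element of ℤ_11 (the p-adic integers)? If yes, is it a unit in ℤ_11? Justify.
x ∉ ℤ_11 (v_11(x) = -2 < 0)

ℤ_11 = {x ∈ ℚ_11 : v_11(x) ≥ 0} and ℤ_11^× = {x ∈ ℤ_11 : v_11(x) = 0}. Here v_11(3/484) = v_11(num) − v_11(den) = -2; compare against these criteria.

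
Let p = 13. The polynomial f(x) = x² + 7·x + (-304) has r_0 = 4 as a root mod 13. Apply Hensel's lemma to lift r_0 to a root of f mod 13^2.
r_1 = 134 (mod 169)

Hensel: r_{i+1} = r_i − f(r_i)·(f′(r_i))^{-1} mod 13^{i+2}, f′(x) = 2x + 7. Iterate:
  r_0 = 4 (mod 13)
  r_1 = 134 (mod 169)
Final: r = 134 satisfies f(r) ≡ 0 mod 13^2.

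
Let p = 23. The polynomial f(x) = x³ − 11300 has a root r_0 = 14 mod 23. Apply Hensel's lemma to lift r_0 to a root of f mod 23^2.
r_1 = 428 (mod 529)

Hensel: r_{i+1} = r_i − f(r_i)/f′(r_i) mod 23^{i+2}, where f′(x) = 3x². Iterate:
  r_0 = 14 (mod 23)
  r_1 = 428 (mod 529)
Final: r = 428 with f(r) ≡ 0 mod 23^2.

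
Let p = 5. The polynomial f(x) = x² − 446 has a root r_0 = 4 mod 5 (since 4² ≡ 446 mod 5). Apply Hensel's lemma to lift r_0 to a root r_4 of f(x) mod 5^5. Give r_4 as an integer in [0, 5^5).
r_4 = 1139 (mod 3125)

Hensel's recurrence: r_{i+1} = r_i − f(r_i)·(f′(r_i))^{-1} mod 5^{i+2}, with f′(x) = 2x. Iterate:
  r_0 = 4 (mod 5)
  r_1 = 14 (mod 25)
  r_2 = 14 (mod 125)
  r_3 = 514 (mod 625)
  r_4 = 1139 (mod 3125)
Final: r_4 = 1139, and one checks f(r_4) ≡ 0 mod 5^5.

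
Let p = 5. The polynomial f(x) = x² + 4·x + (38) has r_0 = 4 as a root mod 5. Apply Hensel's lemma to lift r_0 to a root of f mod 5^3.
r_2 = 94 (mod 125)

Hensel: r_{i+1} = r_i − f(r_i)·(f′(r_i))^{-1} mod 5^{i+2}, f′(x) = 2x + 4. Iterate:
  r_0 = 4 (mod 5)
  r_1 = 19 (mod 25)
  r_2 = 94 (mod 125)
Final: r = 94 satisfies f(r) ≡ 0 mod 5^3.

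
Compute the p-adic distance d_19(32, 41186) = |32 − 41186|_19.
d_19(32, 41186) = 1/6859

Step 1 — x − y = 32 − 41186 = -41154. Step 2 — v_19(-41154) = 3 (factor: -41154 = −(19^3 · 6); the sign does not affect v_p). Step 3 — |x − y|_19 = 19^{-3} = 1/6859.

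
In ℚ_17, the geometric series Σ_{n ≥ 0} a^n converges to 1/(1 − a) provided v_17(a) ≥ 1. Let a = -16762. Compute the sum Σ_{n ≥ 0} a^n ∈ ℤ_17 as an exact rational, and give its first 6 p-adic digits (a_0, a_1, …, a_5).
Σ a^n = 1/(1 − a) = 1/16763;  first 6 digits = (1, 0, 10, 13, 14, 10)

v_17(a) = 2 ≥ 1, so the series converges in ℤ_17 to 1/(1 − a) = 1/(1 − (-16762)) = 1/16763. Expand this rational in ℤ_17: compute digits iteratively via d_i = x_i mod 17, x_{i+1} = (x_i − d_i)/17. The first 6 digits are (1, 0, 10, 13, 14, 10).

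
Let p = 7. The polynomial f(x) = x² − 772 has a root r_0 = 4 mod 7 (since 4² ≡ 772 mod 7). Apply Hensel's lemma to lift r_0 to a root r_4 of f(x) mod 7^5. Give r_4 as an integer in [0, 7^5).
r_4 = 4974 (mod 16807)

Hensel's recurrence: r_{i+1} = r_i − f(r_i)·(f′(r_i))^{-1} mod 7^{i+2}, with f′(x) = 2x. Iterate:
  r_0 = 4 (mod 7)
  r_1 = 25 (mod 49)
  r_2 = 172 (mod 343)
  r_3 = 172 (mod 2401)
  r_4 = 4974 (mod 16807)
Final: r_4 = 4974, and one checks f(r_4) ≡ 0 mod 7^5.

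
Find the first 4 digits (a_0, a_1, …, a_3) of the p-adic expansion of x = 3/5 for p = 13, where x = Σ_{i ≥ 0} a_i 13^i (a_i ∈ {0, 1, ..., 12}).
(a_0, …, a_3) = (11, 7, 2, 5)

v_13(3/5) = 0 (numerator and denominator both coprime to 13), so x ∈ ℤ_13^×. Compute digits iteratively via a_i = x_i mod 13, x_{i+1} = (x_i − a_i)/13, with x_0 = x:
  x_0 = 3/5;  a_0 = 11;  x_1 = (x_0 − 11)/13 = -4/5
  x_1 = -4/5;  a_1 = 7;  x_2 = (x_1 − 7)/13 = -3/5
  x_2 = -3/5;  a_2 = 2;  x_3 = (x_2 − 2)/13 = -1/5
  x_3 = -1/5;  a_3 = 5;  x_4 = (x_3 − 5)/13 = -2/5
Digits: (11, 7, 2, 5).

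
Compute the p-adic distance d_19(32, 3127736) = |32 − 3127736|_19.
d_19(32, 3127736) = 1/130321

Step 1 — x − y = 32 − 3127736 = -3127704. Step 2 — v_19(-3127704) = 4 (factor: -3127704 = −(19^4 · 24); the sign does not affect v_p). Step 3 — |x − y|_19 = 19^{-4} = 1/130321.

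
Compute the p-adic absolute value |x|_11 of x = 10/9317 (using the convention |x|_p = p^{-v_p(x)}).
|10/9317|_11 = 1331

Step 1 — compute v_11(x) by factoring powers of 11 out of the numerator and denominator: v_11(10/9317) = -3. Step 2 — apply |x|_p = p^{-v_p(x)} = 11^{3} = 1331.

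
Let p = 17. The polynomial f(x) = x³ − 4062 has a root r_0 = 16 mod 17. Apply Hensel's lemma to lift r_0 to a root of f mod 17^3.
r_2 = 3569 (mod 4913)

Hensel: r_{i+1} = r_i − f(r_i)/f′(r_i) mod 17^{i+2}, where f′(x) = 3x². Iterate:
  r_0 = 16 (mod 17)
  r_1 = 101 (mod 289)
  r_2 = 3569 (mod 4913)
Final: r = 3569 with f(r) ≡ 0 mod 17^3.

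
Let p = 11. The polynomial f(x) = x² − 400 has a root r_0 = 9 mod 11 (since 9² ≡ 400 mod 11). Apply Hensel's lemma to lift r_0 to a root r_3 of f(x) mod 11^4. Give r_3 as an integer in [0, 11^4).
r_3 = 20 (mod 14641)

Hensel's recurrence: r_{i+1} = r_i − f(r_i)·(f′(r_i))^{-1} mod 11^{i+2}, with f′(x) = 2x. Iterate:
  r_0 = 9 (mod 11)
  r_1 = 20 (mod 121)
  r_2 = 20 (mod 1331)
  r_3 = 20 (mod 14641)
Final: r_3 = 20, and one checks f(r_3) ≡ 0 mod 11^4.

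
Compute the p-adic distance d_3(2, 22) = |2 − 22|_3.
d_3(2, 22) = 1

Step 1 — x − y = 2 − 22 = -20. Step 2 — v_3(-20) = 0 (factor: -20 = −(3^0 · 20); the sign does not affect v_p). Step 3 — |x − y|_3 = 3^{0} = 1.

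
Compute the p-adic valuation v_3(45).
v_3(45) = 2

v_3(n) is the largest exponent k such that 3^k divides n. Factor out: 45 = 3^2 · 5. (Sign doesn't affect v_p.) So v_3(45) = 2.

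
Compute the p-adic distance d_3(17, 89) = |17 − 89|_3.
d_3(17, 89) = 1/9

Step 1 — x − y = 17 − 89 = -72. Step 2 — v_3(-72) = 2 (factor: -72 = −(3^2 · 8); the sign does not affect v_p). Step 3 — |x − y|_3 = 3^{-2} = 1/9.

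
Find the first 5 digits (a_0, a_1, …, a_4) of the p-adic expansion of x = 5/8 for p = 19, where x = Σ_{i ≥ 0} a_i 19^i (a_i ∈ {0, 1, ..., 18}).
(a_0, …, a_4) = (3, 7, 2, 7, 2)

v_19(5/8) = 0 (numerator and denominator both coprime to 19), so x ∈ ℤ_19^×. Compute digits iteratively via a_i = x_i mod 19, x_{i+1} = (x_i − a_i)/19, with x_0 = x:
  x_0 = 5/8;  a_0 = 3;  x_1 = (x_0 − 3)/19 = -1/8
  x_1 = -1/8;  a_1 = 7;  x_2 = (x_1 − 7)/19 = -3/8
  x_2 = -3/8;  a_2 = 2;  x_3 = (x_2 − 2)/19 = -1/8
  x_3 = -1/8;  a_3 = 7;  x_4 = (x_3 − 7)/19 = -3/8
  x_4 = -3/8;  a_4 = 2;  x_5 = (x_4 − 2)/19 = -1/8
Digits: (3, 7, 2, 7, 2).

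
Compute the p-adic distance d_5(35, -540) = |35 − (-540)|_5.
d_5(35, -540) = 1/25

Step 1 — x − y = 35 − (-540) = 575. Step 2 — v_5(575) = 2 (factor: 575 = (5^2 · 23); the sign does not affect v_p). Step 3 — |x − y|_5 = 5^{-2} = 1/25.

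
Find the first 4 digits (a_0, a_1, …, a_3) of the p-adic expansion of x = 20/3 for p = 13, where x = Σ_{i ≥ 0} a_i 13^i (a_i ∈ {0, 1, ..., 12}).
(a_0, …, a_3) = (11, 4, 4, 4)

v_13(20/3) = 0 (numerator and denominator both coprime to 13), so x ∈ ℤ_13^×. Compute digits iteratively via a_i = x_i mod 13, x_{i+1} = (x_i − a_i)/13, with x_0 = x:
  x_0 = 20/3;  a_0 = 11;  x_1 = (x_0 − 11)/13 = -1/3
  x_1 = -1/3;  a_1 = 4;  x_2 = (x_1 − 4)/13 = -1/3
  x_2 = -1/3;  a_2 = 4;  x_3 = (x_2 − 4)/13 = -1/3
  x_3 = -1/3;  a_3 = 4;  x_4 = (x_3 − 4)/13 = -1/3
Digits: (11, 4, 4, 4).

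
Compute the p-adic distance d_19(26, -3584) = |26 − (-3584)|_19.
d_19(26, -3584) = 1/361

Step 1 — x − y = 26 − (-3584) = 3610. Step 2 — v_19(3610) = 2 (factor: 3610 = (19^2 · 10); the sign does not affect v_p). Step 3 — |x − y|_19 = 19^{-2} = 1/361.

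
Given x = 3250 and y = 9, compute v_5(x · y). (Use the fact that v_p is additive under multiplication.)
v_5(29250) = 3

v_p(x) = 3 (factor: 3250 = 5^3 · 26); v_p(y) = 0 (factor: 9 = 5^0 · 9). Additivity: v_p(xy) = v_p(x) + v_p(y) = 3 + 0 = 3. (Direct check: xy = 29250 = 5^3 · (234).)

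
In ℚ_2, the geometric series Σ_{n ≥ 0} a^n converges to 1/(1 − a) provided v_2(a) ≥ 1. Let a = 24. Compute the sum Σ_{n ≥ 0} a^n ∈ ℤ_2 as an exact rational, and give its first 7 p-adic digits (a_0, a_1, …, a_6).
Σ a^n = 1/(1 − a) = -1/23;  first 7 digits = (1, 0, 0, 1, 1, 0, 1)

v_2(a) = 3 ≥ 1, so the series converges in ℤ_2 to 1/(1 − a) = 1/(1 − 24) = -1/23. Expand this rational in ℤ_2: compute digits iteratively via d_i = x_i mod 2, x_{i+1} = (x_i − d_i)/2. The first 7 digits are (1, 0, 0, 1, 1, 0, 1).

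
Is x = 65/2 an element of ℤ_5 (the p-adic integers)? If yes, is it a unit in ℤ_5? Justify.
x ∈ ℤ_5 but not a unit; v_5(x) = 1 > 0

ℤ_5 = {x ∈ ℚ_5 : v_5(x) ≥ 0} and ℤ_5^× = {x ∈ ℤ_5 : v_5(x) = 0}. Here v_5(65/2) = v_5(num) − v_5(den) = 1; compare against these criteria.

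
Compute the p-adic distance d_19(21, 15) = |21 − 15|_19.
d_19(21, 15) = 1

Step 1 — x − y = 21 − 15 = 6. Step 2 — v_19(6) = 0 (factor: 6 = (19^0 · 6); the sign does not affect v_p). Step 3 — |x − y|_19 = 19^{0} = 1.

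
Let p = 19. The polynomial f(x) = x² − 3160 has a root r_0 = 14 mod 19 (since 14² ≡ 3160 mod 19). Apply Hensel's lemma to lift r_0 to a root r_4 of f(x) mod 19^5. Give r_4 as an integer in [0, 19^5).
r_4 = 642081 (mod 2476099)

Hensel's recurrence: r_{i+1} = r_i − f(r_i)·(f′(r_i))^{-1} mod 19^{i+2}, with f′(x) = 2x. Iterate:
  r_0 = 14 (mod 19)
  r_1 = 223 (mod 361)
  r_2 = 4194 (mod 6859)
  r_3 = 120797 (mod 130321)
  r_4 = 642081 (mod 2476099)
Final: r_4 = 642081, and one checks f(r_4) ≡ 0 mod 19^5.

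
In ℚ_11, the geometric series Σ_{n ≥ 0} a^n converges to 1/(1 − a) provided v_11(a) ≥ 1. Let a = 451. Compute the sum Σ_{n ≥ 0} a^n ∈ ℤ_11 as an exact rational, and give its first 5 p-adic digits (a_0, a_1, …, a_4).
Σ a^n = 1/(1 − a) = -1/450;  first 5 digits = (1, 8, 1, 5, 2)

v_11(a) = 1 ≥ 1, so the series converges in ℤ_11 to 1/(1 − a) = 1/(1 − 451) = -1/450. Expand this rational in ℤ_11: compute digits iteratively via d_i = x_i mod 11, x_{i+1} = (x_i − d_i)/11. The first 5 digits are (1, 8, 1, 5, 2).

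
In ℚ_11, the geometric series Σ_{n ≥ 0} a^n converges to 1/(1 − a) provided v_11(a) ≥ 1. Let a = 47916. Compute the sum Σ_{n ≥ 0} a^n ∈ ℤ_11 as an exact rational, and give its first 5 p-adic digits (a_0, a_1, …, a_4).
Σ a^n = 1/(1 − a) = -1/47915;  first 5 digits = (1, 0, 0, 3, 3)

v_11(a) = 3 ≥ 1, so the series converges in ℤ_11 to 1/(1 − a) = 1/(1 − 47916) = -1/47915. Expand this rational in ℤ_11: compute digits iteratively via d_i = x_i mod 11, x_{i+1} = (x_i − d_i)/11. The first 5 digits are (1, 0, 0, 3, 3).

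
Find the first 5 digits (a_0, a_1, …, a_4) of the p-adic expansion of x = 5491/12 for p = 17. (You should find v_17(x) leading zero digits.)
(a_0, …, a_4) = (0, 0, 3, 7, 1)

v_17(5491/12) = 2, so a_0 = ... = a_1 = 0. Factor out: x = 17^2 · u with u = 19/12 a unit in ℤ_17. Expand u iteratively via a_{v+i} = u_i mod 17, u_{i+1} = (u_i − a_{v+i})/17:
  u_0 = 19/12;  a_2 = 3;  u_1 = (u_0 − 3)/17 = -1/12
  u_1 = -1/12;  a_3 = 7;  u_2 = (u_1 − 7)/17 = -5/12
  u_2 = -5/12;  a_4 = 1;  u_3 = (u_2 − 1)/17 = -1/12
Digits: (0, 0, 3, 7, 1).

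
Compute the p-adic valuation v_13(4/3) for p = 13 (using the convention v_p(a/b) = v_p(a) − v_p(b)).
v_13(4/3) = 0

Factor powers of 13 from the numerator and denominator of the reduced fraction: 4 = 13^0 · 4 and 3 = 13^0 · 3. Apply v_p(a/b) = v_p(a) − v_p(b): v_13(4/3) = 0 − 0 = 0.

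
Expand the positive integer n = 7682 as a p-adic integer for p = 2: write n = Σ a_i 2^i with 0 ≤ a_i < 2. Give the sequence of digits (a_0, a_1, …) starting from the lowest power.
(a_0, a_1, …) = (0, 1, 0, 0, 0, 0, 0, 0, 0, 1, 1, 1, 1)

Repeated division by 2 gives the digits low-to-high: 7682 = 1·2^1 + 1·2^9 + 1·2^10 + 1·2^11 + 1·2^12. Digit sequence: (0, 1, 0, 0, 0, 0, 0, 0, 0, 1, 1, 1, 1).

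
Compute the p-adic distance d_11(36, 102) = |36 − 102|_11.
d_11(36, 102) = 1/11

Step 1 — x − y = 36 − 102 = -66. Step 2 — v_11(-66) = 1 (factor: -66 = −(11^1 · 6); the sign does not affect v_p). Step 3 — |x − y|_11 = 11^{-1} = 1/11.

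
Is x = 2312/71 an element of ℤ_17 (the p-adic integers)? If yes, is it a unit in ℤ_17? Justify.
x ∈ ℤ_17 but not a unit; v_17(x) = 2 > 0

ℤ_17 = {x ∈ ℚ_17 : v_17(x) ≥ 0} and ℤ_17^× = {x ∈ ℤ_17 : v_17(x) = 0}. Here v_17(2312/71) = v_17(num) − v_17(den) = 2; compare against these criteria.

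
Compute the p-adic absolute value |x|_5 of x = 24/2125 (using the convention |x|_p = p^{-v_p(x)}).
|24/2125|_5 = 125

Step 1 — compute v_5(x) by factoring powers of 5 out of the numerator and denominator: v_5(24/2125) = -3. Step 2 — apply |x|_p = p^{-v_p(x)} = 5^{3} = 125.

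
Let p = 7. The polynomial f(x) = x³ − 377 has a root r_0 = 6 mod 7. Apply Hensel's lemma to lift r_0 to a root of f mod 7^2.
r_1 = 27 (mod 49)

Hensel: r_{i+1} = r_i − f(r_i)/f′(r_i) mod 7^{i+2}, where f′(x) = 3x². Iterate:
  r_0 = 6 (mod 7)
  r_1 = 27 (mod 49)
Final: r = 27 with f(r) ≡ 0 mod 7^2.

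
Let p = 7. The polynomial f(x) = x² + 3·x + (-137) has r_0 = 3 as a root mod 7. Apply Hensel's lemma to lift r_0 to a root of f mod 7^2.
r_1 = 38 (mod 49)

Hensel: r_{i+1} = r_i − f(r_i)·(f′(r_i))^{-1} mod 7^{i+2}, f′(x) = 2x + 3. Iterate:
  r_0 = 3 (mod 7)
  r_1 = 38 (mod 49)
Final: r = 38 satisfies f(r) ≡ 0 mod 7^2.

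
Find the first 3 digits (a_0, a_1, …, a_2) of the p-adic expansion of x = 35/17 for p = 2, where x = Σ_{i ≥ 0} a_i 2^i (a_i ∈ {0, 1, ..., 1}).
(a_0, …, a_2) = (1, 1, 0)

v_2(35/17) = 0 (numerator and denominator both coprime to 2), so x ∈ ℤ_2^×. Compute digits iteratively via a_i = x_i mod 2, x_{i+1} = (x_i − a_i)/2, with x_0 = x:
  x_0 = 35/17;  a_0 = 1;  x_1 = (x_0 − 1)/2 = 9/17
  x_1 = 9/17;  a_1 = 1;  x_2 = (x_1 − 1)/2 = -4/17
  x_2 = -4/17;  a_2 = 0;  x_3 = (x_2 − 0)/2 = -2/17
Digits: (1, 1, 0).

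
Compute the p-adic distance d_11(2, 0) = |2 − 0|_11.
d_11(2, 0) = 1

Step 1 — x − y = 2 − 0 = 2. Step 2 — v_11(2) = 0 (factor: 2 = (11^0 · 2); the sign does not affect v_p). Step 3 — |x − y|_11 = 11^{0} = 1.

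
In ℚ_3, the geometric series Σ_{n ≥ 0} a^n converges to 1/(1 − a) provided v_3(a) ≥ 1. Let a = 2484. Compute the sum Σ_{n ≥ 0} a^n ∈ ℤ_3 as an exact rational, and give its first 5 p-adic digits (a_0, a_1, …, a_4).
Σ a^n = 1/(1 − a) = -1/2483;  first 5 digits = (1, 0, 0, 2, 0)

v_3(a) = 3 ≥ 1, so the series converges in ℤ_3 to 1/(1 − a) = 1/(1 − 2484) = -1/2483. Expand this rational in ℤ_3: compute digits iteratively via d_i = x_i mod 3, x_{i+1} = (x_i − d_i)/3. The first 5 digits are (1, 0, 0, 2, 0).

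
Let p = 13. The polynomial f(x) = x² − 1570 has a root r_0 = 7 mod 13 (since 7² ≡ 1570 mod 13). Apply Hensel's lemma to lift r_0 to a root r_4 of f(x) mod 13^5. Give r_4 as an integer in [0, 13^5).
r_4 = 153121 (mod 371293)

Hensel's recurrence: r_{i+1} = r_i − f(r_i)·(f′(r_i))^{-1} mod 13^{i+2}, with f′(x) = 2x. Iterate:
  r_0 = 7 (mod 13)
  r_1 = 7 (mod 169)
  r_2 = 1528 (mod 2197)
  r_3 = 10316 (mod 28561)
  r_4 = 153121 (mod 371293)
Final: r_4 = 153121, and one checks f(r_4) ≡ 0 mod 13^5.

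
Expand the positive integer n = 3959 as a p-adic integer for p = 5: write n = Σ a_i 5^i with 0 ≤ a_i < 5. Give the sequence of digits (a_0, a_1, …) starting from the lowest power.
(a_0, a_1, …) = (4, 1, 3, 1, 1, 1)

Repeated division by 5 gives the digits low-to-high: 3959 = 4 + 1·5^1 + 3·5^2 + 1·5^3 + 1·5^4 + 1·5^5. Digit sequence: (4, 1, 3, 1, 1, 1).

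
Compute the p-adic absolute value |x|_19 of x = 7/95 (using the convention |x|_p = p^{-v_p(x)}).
|7/95|_19 = 19

Step 1 — compute v_19(x) by factoring powers of 19 out of the numerator and denominator: v_19(7/95) = -1. Step 2 — apply |x|_p = p^{-v_p(x)} = 19^{1} = 19.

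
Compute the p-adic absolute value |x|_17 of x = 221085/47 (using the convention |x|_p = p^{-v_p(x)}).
|221085/47|_17 = 1/4913

Step 1 — compute v_17(x) by factoring powers of 17 out of the numerator and denominator: v_17(221085/47) = 3. Step 2 — apply |x|_p = p^{-v_p(x)} = 17^{-3} = 1/4913.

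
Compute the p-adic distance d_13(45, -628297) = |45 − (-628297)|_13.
d_13(45, -628297) = 1/28561

Step 1 — x − y = 45 − (-628297) = 628342. Step 2 — v_13(628342) = 4 (factor: 628342 = (13^4 · 22); the sign does not affect v_p). Step 3 — |x − y|_13 = 13^{-4} = 1/28561.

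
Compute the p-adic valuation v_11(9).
v_11(9) = 0

v_11(n) is the largest exponent k such that 11^k divides n. Factor out: 9 = 11^0 · 9. (Sign doesn't affect v_p.) So v_11(9) = 0.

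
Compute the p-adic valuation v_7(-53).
v_7(-53) = 0

v_7(n) is the largest exponent k such that 7^k divides n. Factor out: -53 = -7^0 · 53. (Sign doesn't affect v_p.) So v_7(-53) = 0.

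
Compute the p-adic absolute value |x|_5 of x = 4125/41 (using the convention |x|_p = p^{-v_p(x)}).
|4125/41|_5 = 1/125

Step 1 — compute v_5(x) by factoring powers of 5 out of the numerator and denominator: v_5(4125/41) = 3. Step 2 — apply |x|_p = p^{-v_p(x)} = 5^{-3} = 1/125.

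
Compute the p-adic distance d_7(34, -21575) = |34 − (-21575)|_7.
d_7(34, -21575) = 1/2401

Step 1 — x − y = 34 − (-21575) = 21609. Step 2 — v_7(21609) = 4 (factor: 21609 = (7^4 · 9); the sign does not affect v_p). Step 3 — |x − y|_7 = 7^{-4} = 1/2401.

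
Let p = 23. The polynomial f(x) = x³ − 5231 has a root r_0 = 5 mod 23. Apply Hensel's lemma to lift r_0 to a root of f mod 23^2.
r_1 = 327 (mod 529)

Hensel: r_{i+1} = r_i − f(r_i)/f′(r_i) mod 23^{i+2}, where f′(x) = 3x². Iterate:
  r_0 = 5 (mod 23)
  r_1 = 327 (mod 529)
Final: r = 327 with f(r) ≡ 0 mod 23^2.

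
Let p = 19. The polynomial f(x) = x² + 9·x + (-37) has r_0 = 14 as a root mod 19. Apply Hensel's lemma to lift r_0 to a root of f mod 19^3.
r_2 = 3187 (mod 6859)

Hensel: r_{i+1} = r_i − f(r_i)·(f′(r_i))^{-1} mod 19^{i+2}, f′(x) = 2x + 9. Iterate:
  r_0 = 14 (mod 19)
  r_1 = 299 (mod 361)
  r_2 = 3187 (mod 6859)
Final: r = 3187 satisfies f(r) ≡ 0 mod 19^3.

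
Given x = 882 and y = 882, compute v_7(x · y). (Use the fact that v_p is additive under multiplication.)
v_7(777924) = 4

v_p(x) = 2 (factor: 882 = 7^2 · 18); v_p(y) = 2 (factor: 882 = 7^2 · 18). Additivity: v_p(xy) = v_p(x) + v_p(y) = 2 + 2 = 4. (Direct check: xy = 777924 = 7^4 · (324).)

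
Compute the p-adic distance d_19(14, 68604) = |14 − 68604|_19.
d_19(14, 68604) = 1/6859

Step 1 — x − y = 14 − 68604 = -68590. Step 2 — v_19(-68590) = 3 (factor: -68590 = −(19^3 · 10); the sign does not affect v_p). Step 3 — |x − y|_19 = 19^{-3} = 1/6859.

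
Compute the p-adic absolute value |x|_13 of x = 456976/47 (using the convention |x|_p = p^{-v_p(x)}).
|456976/47|_13 = 1/28561

Step 1 — compute v_13(x) by factoring powers of 13 out of the numerator and denominator: v_13(456976/47) = 4. Step 2 — apply |x|_p = p^{-v_p(x)} = 13^{-4} = 1/28561.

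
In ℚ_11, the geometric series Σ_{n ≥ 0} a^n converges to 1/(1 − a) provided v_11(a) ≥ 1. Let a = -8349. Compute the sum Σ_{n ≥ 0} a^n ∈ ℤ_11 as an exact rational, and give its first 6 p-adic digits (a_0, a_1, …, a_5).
Σ a^n = 1/(1 − a) = 1/8350;  first 6 digits = (1, 0, 8, 4, 8, 3)

v_11(a) = 2 ≥ 1, so the series converges in ℤ_11 to 1/(1 − a) = 1/(1 − (-8349)) = 1/8350. Expand this rational in ℤ_11: compute digits iteratively via d_i = x_i mod 11, x_{i+1} = (x_i − d_i)/11. The first 6 digits are (1, 0, 8, 4, 8, 3).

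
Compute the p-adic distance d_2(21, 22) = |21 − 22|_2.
d_2(21, 22) = 1

Step 1 — x − y = 21 − 22 = -1. Step 2 — v_2(-1) = 0 (factor: -1 = −(2^0 · 1); the sign does not affect v_p). Step 3 — |x − y|_2 = 2^{0} = 1.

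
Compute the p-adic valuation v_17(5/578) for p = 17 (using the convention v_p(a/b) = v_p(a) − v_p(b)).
v_17(5/578) = -2

Factor powers of 17 from the numerator and denominator of the reduced fraction: 5 = 17^0 · 5 and 578 = 17^2 · 2. Apply v_p(a/b) = v_p(a) − v_p(b): v_17(5/578) = 0 − 2 = -2.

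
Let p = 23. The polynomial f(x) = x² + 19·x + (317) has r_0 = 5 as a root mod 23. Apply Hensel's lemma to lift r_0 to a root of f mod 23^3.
r_2 = 10424 (mod 12167)

Hensel: r_{i+1} = r_i − f(r_i)·(f′(r_i))^{-1} mod 23^{i+2}, f′(x) = 2x + 19. Iterate:
  r_0 = 5 (mod 23)
  r_1 = 373 (mod 529)
  r_2 = 10424 (mod 12167)
Final: r = 10424 satisfies f(r) ≡ 0 mod 23^3.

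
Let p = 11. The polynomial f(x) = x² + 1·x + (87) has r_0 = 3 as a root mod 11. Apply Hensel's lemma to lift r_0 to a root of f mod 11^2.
r_1 = 58 (mod 121)

Hensel: r_{i+1} = r_i − f(r_i)·(f′(r_i))^{-1} mod 11^{i+2}, f′(x) = 2x + 1. Iterate:
  r_0 = 3 (mod 11)
  r_1 = 58 (mod 121)
Final: r = 58 satisfies f(r) ≡ 0 mod 11^2.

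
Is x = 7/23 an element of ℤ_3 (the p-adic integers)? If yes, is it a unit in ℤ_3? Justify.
x ∈ ℤ_3^× (unit); v_3(x) = 0

ℤ_3 = {x ∈ ℚ_3 : v_3(x) ≥ 0} and ℤ_3^× = {x ∈ ℤ_3 : v_3(x) = 0}. Here v_3(7/23) = v_3(num) − v_3(den) = 0; compare against these criteria.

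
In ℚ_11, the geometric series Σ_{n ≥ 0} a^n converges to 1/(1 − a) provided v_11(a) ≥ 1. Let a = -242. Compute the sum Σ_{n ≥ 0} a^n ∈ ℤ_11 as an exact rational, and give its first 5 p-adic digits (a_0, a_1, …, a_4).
Σ a^n = 1/(1 − a) = 1/243;  first 5 digits = (1, 0, 9, 10, 3)

v_11(a) = 2 ≥ 1, so the series converges in ℤ_11 to 1/(1 − a) = 1/(1 − (-242)) = 1/243. Expand this rational in ℤ_11: compute digits iteratively via d_i = x_i mod 11, x_{i+1} = (x_i − d_i)/11. The first 5 digits are (1, 0, 9, 10, 3).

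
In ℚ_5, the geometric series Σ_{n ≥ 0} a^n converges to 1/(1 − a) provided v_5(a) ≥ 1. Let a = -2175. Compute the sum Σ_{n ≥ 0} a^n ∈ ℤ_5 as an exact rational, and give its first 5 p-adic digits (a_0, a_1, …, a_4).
Σ a^n = 1/(1 − a) = 1/2176;  first 5 digits = (1, 0, 3, 2, 0)

v_5(a) = 2 ≥ 1, so the series converges in ℤ_5 to 1/(1 − a) = 1/(1 − (-2175)) = 1/2176. Expand this rational in ℤ_5: compute digits iteratively via d_i = x_i mod 5, x_{i+1} = (x_i − d_i)/5. The first 5 digits are (1, 0, 3, 2, 0).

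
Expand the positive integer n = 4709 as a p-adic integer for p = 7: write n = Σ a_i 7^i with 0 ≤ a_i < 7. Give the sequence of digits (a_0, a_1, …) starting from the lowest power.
(a_0, a_1, …) = (5, 0, 5, 6, 1)

Repeated division by 7 gives the digits low-to-high: 4709 = 5 + 5·7^2 + 6·7^3 + 1·7^4. Digit sequence: (5, 0, 5, 6, 1).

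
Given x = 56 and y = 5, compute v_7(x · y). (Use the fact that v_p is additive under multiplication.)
v_7(280) = 1

v_p(x) = 1 (factor: 56 = 7^1 · 8); v_p(y) = 0 (factor: 5 = 7^0 · 5). Additivity: v_p(xy) = v_p(x) + v_p(y) = 1 + 0 = 1. (Direct check: xy = 280 = 7^1 · (40).)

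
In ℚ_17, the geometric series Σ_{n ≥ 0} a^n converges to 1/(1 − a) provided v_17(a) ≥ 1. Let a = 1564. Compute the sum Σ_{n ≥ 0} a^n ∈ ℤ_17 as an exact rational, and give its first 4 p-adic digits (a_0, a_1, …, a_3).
Σ a^n = 1/(1 − a) = -1/1563;  first 4 digits = (1, 7, 3, 8)

v_17(a) = 1 ≥ 1, so the series converges in ℤ_17 to 1/(1 − a) = 1/(1 − 1564) = -1/1563. Expand this rational in ℤ_17: compute digits iteratively via d_i = x_i mod 17, x_{i+1} = (x_i − d_i)/17. The first 4 digits are (1, 7, 3, 8).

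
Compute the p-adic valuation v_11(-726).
v_11(-726) = 2

v_11(n) is the largest exponent k such that 11^k divides n. Factor out: -726 = -11^2 · 6. (Sign doesn't affect v_p.) So v_11(-726) = 2.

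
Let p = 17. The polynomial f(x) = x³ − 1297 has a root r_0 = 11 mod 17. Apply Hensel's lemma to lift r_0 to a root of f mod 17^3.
r_2 = 4533 (mod 4913)

Hensel: r_{i+1} = r_i − f(r_i)/f′(r_i) mod 17^{i+2}, where f′(x) = 3x². Iterate:
  r_0 = 11 (mod 17)
  r_1 = 198 (mod 289)
  r_2 = 4533 (mod 4913)
Final: r = 4533 with f(r) ≡ 0 mod 17^3.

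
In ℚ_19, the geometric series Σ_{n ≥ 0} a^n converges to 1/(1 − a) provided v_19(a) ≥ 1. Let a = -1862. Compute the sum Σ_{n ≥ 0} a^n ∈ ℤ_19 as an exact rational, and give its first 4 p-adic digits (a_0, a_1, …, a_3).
Σ a^n = 1/(1 − a) = 1/1863;  first 4 digits = (1, 16, 3, 3)

v_19(a) = 1 ≥ 1, so the series converges in ℤ_19 to 1/(1 − a) = 1/(1 − (-1862)) = 1/1863. Expand this rational in ℤ_19: compute digits iteratively via d_i = x_i mod 19, x_{i+1} = (x_i − d_i)/19. The first 4 digits are (1, 16, 3, 3).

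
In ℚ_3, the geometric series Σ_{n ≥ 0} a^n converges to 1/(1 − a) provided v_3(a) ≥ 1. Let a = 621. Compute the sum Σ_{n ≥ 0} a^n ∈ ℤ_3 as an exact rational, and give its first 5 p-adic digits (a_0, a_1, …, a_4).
Σ a^n = 1/(1 − a) = -1/620;  first 5 digits = (1, 0, 0, 2, 1)

v_3(a) = 3 ≥ 1, so the series converges in ℤ_3 to 1/(1 − a) = 1/(1 − 621) = -1/620. Expand this rational in ℤ_3: compute digits iteratively via d_i = x_i mod 3, x_{i+1} = (x_i − d_i)/3. The first 5 digits are (1, 0, 0, 2, 1).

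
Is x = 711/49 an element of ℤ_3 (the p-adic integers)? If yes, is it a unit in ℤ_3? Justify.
x ∈ ℤ_3 but not a unit; v_3(x) = 2 > 0

ℤ_3 = {x ∈ ℚ_3 : v_3(x) ≥ 0} and ℤ_3^× = {x ∈ ℤ_3 : v_3(x) = 0}. Here v_3(711/49) = v_3(num) − v_3(den) = 2; compare against these criteria.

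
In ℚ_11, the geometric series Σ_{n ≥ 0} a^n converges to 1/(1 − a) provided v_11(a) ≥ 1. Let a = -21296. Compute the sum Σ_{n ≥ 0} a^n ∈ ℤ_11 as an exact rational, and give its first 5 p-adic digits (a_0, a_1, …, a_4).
Σ a^n = 1/(1 − a) = 1/21297;  first 5 digits = (1, 0, 0, 6, 9)

v_11(a) = 3 ≥ 1, so the series converges in ℤ_11 to 1/(1 − a) = 1/(1 − (-21296)) = 1/21297. Expand this rational in ℤ_11: compute digits iteratively via d_i = x_i mod 11, x_{i+1} = (x_i − d_i)/11. The first 5 digits are (1, 0, 0, 6, 9).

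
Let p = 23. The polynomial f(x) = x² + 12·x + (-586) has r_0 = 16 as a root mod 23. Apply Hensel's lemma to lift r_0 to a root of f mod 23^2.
r_1 = 476 (mod 529)

Hensel: r_{i+1} = r_i − f(r_i)·(f′(r_i))^{-1} mod 23^{i+2}, f′(x) = 2x + 12. Iterate:
  r_0 = 16 (mod 23)
  r_1 = 476 (mod 529)
Final: r = 476 satisfies f(r) ≡ 0 mod 23^2.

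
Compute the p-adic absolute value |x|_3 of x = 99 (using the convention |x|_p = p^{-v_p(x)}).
|99|_3 = 1/9

Step 1 — compute v_3(x) by factoring powers of 3 out of the numerator and denominator: v_3(99) = 2. Step 2 — apply |x|_p = p^{-v_p(x)} = 3^{-2} = 1/9.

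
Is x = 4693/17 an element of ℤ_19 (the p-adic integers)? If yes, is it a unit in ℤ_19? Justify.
x ∈ ℤ_19 but not a unit; v_19(x) = 2 > 0

ℤ_19 = {x ∈ ℚ_19 : v_19(x) ≥ 0} and ℤ_19^× = {x ∈ ℤ_19 : v_19(x) = 0}. Here v_19(4693/17) = v_19(num) − v_19(den) = 2; compare against these criteria.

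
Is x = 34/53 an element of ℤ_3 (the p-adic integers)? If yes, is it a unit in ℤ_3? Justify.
x ∈ ℤ_3^× (unit); v_3(x) = 0

ℤ_3 = {x ∈ ℚ_3 : v_3(x) ≥ 0} and ℤ_3^× = {x ∈ ℤ_3 : v_3(x) = 0}. Here v_3(34/53) = v_3(num) − v_3(den) = 0; compare against these criteria.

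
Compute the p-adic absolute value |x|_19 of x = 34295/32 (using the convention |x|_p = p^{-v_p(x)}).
|34295/32|_19 = 1/6859

Step 1 — compute v_19(x) by factoring powers of 19 out of the numerator and denominator: v_19(34295/32) = 3. Step 2 — apply |x|_p = p^{-v_p(x)} = 19^{-3} = 1/6859.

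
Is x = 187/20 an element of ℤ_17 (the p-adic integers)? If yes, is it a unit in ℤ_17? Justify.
x ∈ ℤ_17 but not a unit; v_17(x) = 1 > 0

ℤ_17 = {x ∈ ℚ_17 : v_17(x) ≥ 0} and ℤ_17^× = {x ∈ ℤ_17 : v_17(x) = 0}. Here v_17(187/20) = v_17(num) − v_17(den) = 1; compare against these criteria.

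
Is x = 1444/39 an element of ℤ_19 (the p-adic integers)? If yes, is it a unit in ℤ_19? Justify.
x ∈ ℤ_19 but not a unit; v_19(x) = 2 > 0

ℤ_19 = {x ∈ ℚ_19 : v_19(x) ≥ 0} and ℤ_19^× = {x ∈ ℤ_19 : v_19(x) = 0}. Here v_19(1444/39) = v_19(num) − v_19(den) = 2; compare against these criteria.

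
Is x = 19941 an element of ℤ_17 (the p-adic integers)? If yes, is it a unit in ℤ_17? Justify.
x ∈ ℤ_17 but not a unit; v_17(x) = 2 > 0

ℤ_17 = {x ∈ ℚ_17 : v_17(x) ≥ 0} and ℤ_17^× = {x ∈ ℤ_17 : v_17(x) = 0}. Here v_17(19941) = v_17(num) − v_17(den) = 2; compare against these criteria.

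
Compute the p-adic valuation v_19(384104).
v_19(384104) = 3

v_19(n) is the largest exponent k such that 19^k divides n. Factor out: 384104 = 19^3 · 56. (Sign doesn't affect v_p.) So v_19(384104) = 3.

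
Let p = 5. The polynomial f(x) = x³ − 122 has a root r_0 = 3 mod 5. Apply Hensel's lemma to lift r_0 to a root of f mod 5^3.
r_2 = 38 (mod 125)

Hensel: r_{i+1} = r_i − f(r_i)/f′(r_i) mod 5^{i+2}, where f′(x) = 3x². Iterate:
  r_0 = 3 (mod 5)
  r_1 = 13 (mod 25)
  r_2 = 38 (mod 125)
Final: r = 38 with f(r) ≡ 0 mod 5^3.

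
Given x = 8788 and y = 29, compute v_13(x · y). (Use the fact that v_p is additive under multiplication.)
v_13(254852) = 3

v_p(x) = 3 (factor: 8788 = 13^3 · 4); v_p(y) = 0 (factor: 29 = 13^0 · 29). Additivity: v_p(xy) = v_p(x) + v_p(y) = 3 + 0 = 3. (Direct check: xy = 254852 = 13^3 · (116).)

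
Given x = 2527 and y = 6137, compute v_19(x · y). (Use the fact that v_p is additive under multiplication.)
v_19(15508199) = 4

v_p(x) = 2 (factor: 2527 = 19^2 · 7); v_p(y) = 2 (factor: 6137 = 19^2 · 17). Additivity: v_p(xy) = v_p(x) + v_p(y) = 2 + 2 = 4. (Direct check: xy = 15508199 = 19^4 · (119).)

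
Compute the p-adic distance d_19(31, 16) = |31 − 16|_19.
d_19(31, 16) = 1

Step 1 — x − y = 31 − 16 = 15. Step 2 — v_19(15) = 0 (factor: 15 = (19^0 · 15); the sign does not affect v_p). Step 3 — |x − y|_19 = 19^{0} = 1.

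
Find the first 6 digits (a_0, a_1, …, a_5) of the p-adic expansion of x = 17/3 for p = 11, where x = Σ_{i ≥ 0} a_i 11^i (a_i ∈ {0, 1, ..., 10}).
(a_0, …, a_5) = (2, 4, 7, 3, 7, 3)

v_11(17/3) = 0 (numerator and denominator both coprime to 11), so x ∈ ℤ_11^×. Compute digits iteratively via a_i = x_i mod 11, x_{i+1} = (x_i − a_i)/11, with x_0 = x:
  x_0 = 17/3;  a_0 = 2;  x_1 = (x_0 − 2)/11 = 1/3
  x_1 = 1/3;  a_1 = 4;  x_2 = (x_1 − 4)/11 = -1/3
  x_2 = -1/3;  a_2 = 7;  x_3 = (x_2 − 7)/11 = -2/3
  x_3 = -2/3;  a_3 = 3;  x_4 = (x_3 − 3)/11 = -1/3
  x_4 = -1/3;  a_4 = 7;  x_5 = (x_4 − 7)/11 = -2/3
  x_5 = -2/3;  a_5 = 3;  x_6 = (x_5 − 3)/11 = -1/3
Digits: (2, 4, 7, 3, 7, 3).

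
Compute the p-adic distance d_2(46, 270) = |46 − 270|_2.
d_2(46, 270) = 1/32

Step 1 — x − y = 46 − 270 = -224. Step 2 — v_2(-224) = 5 (factor: -224 = −(2^5 · 7); the sign does not affect v_p). Step 3 — |x − y|_2 = 2^{-5} = 1/32.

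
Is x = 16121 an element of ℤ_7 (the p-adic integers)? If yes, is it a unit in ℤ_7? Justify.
x ∈ ℤ_7 but not a unit; v_7(x) = 3 > 0

ℤ_7 = {x ∈ ℚ_7 : v_7(x) ≥ 0} and ℤ_7^× = {x ∈ ℤ_7 : v_7(x) = 0}. Here v_7(16121) = v_7(num) − v_7(den) = 3; compare against these criteria.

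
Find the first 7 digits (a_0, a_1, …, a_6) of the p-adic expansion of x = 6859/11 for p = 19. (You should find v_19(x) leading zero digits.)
(a_0, …, a_6) = (0, 0, 0, 7, 10, 15, 13)

v_19(6859/11) = 3, so a_0 = ... = a_2 = 0. Factor out: x = 19^3 · u with u = 1/11 a unit in ℤ_19. Expand u iteratively via a_{v+i} = u_i mod 19, u_{i+1} = (u_i − a_{v+i})/19:
  u_0 = 1/11;  a_3 = 7;  u_1 = (u_0 − 7)/19 = -4/11
  u_1 = -4/11;  a_4 = 10;  u_2 = (u_1 − 10)/19 = -6/11
  u_2 = -6/11;  a_5 = 15;  u_3 = (u_2 − 15)/19 = -9/11
  u_3 = -9/11;  a_6 = 13;  u_4 = (u_3 − 13)/19 = -8/11
Digits: (0, 0, 0, 7, 10, 15, 13).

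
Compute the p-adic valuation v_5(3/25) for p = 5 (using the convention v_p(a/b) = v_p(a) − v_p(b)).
v_5(3/25) = -2

Factor powers of 5 from the numerator and denominator of the reduced fraction: 3 = 5^0 · 3 and 25 = 5^2 · 1. Apply v_p(a/b) = v_p(a) − v_p(b): v_5(3/25) = 0 − 2 = -2.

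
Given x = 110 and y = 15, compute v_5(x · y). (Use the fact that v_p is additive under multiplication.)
v_5(1650) = 2

v_p(x) = 1 (factor: 110 = 5^1 · 22); v_p(y) = 1 (factor: 15 = 5^1 · 3). Additivity: v_p(xy) = v_p(x) + v_p(y) = 1 + 1 = 2. (Direct check: xy = 1650 = 5^2 · (66).)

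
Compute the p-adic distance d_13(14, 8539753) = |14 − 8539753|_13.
d_13(14, 8539753) = 1/371293

Step 1 — x − y = 14 − 8539753 = -8539739. Step 2 — v_13(-8539739) = 5 (factor: -8539739 = −(13^5 · 23); the sign does not affect v_p). Step 3 — |x − y|_13 = 13^{-5} = 1/371293.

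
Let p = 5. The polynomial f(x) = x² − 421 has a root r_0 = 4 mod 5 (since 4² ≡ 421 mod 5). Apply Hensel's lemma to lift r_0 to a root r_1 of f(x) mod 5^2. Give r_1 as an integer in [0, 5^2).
r_1 = 14 (mod 25)

Hensel's recurrence: r_{i+1} = r_i − f(r_i)·(f′(r_i))^{-1} mod 5^{i+2}, with f′(x) = 2x. Iterate:
  r_0 = 4 (mod 5)
  r_1 = 14 (mod 25)
Final: r_1 = 14, and one checks f(r_1) ≡ 0 mod 5^2.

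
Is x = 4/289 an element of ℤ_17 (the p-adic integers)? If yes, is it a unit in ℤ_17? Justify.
x ∉ ℤ_17 (v_17(x) = -2 < 0)

ℤ_17 = {x ∈ ℚ_17 : v_17(x) ≥ 0} and ℤ_17^× = {x ∈ ℤ_17 : v_17(x) = 0}. Here v_17(4/289) = v_17(num) − v_17(den) = -2; compare against these criteria.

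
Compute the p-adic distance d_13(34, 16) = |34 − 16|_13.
d_13(34, 16) = 1

Step 1 — x − y = 34 − 16 = 18. Step 2 — v_13(18) = 0 (factor: 18 = (13^0 · 18); the sign does not affect v_p). Step 3 — |x − y|_13 = 13^{0} = 1.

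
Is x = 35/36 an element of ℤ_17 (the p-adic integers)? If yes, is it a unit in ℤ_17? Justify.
x ∈ ℤ_17^× (unit); v_17(x) = 0

ℤ_17 = {x ∈ ℚ_17 : v_17(x) ≥ 0} and ℤ_17^× = {x ∈ ℤ_17 : v_17(x) = 0}. Here v_17(35/36) = v_17(num) − v_17(den) = 0; compare against these criteria.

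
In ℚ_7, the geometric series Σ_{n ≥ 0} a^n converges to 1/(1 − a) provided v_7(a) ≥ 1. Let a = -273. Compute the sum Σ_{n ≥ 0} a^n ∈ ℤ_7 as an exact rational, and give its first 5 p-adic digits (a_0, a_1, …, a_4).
Σ a^n = 1/(1 − a) = 1/274;  first 5 digits = (1, 3, 3, 5, 2)

v_7(a) = 1 ≥ 1, so the series converges in ℤ_7 to 1/(1 − a) = 1/(1 − (-273)) = 1/274. Expand this rational in ℤ_7: compute digits iteratively via d_i = x_i mod 7, x_{i+1} = (x_i − d_i)/7. The first 5 digits are (1, 3, 3, 5, 2).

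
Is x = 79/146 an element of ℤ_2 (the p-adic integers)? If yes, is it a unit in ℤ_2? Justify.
x ∉ ℤ_2 (v_2(x) = -1 < 0)

ℤ_2 = {x ∈ ℚ_2 : v_2(x) ≥ 0} and ℤ_2^× = {x ∈ ℤ_2 : v_2(x) = 0}. Here v_2(79/146) = v_2(num) − v_2(den) = -1; compare against these criteria.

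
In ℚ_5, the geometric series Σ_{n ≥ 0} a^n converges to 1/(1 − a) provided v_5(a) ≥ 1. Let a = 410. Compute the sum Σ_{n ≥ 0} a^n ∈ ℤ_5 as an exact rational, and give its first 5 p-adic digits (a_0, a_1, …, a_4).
Σ a^n = 1/(1 − a) = -1/409;  first 5 digits = (1, 2, 0, 1, 4)

v_5(a) = 1 ≥ 1, so the series converges in ℤ_5 to 1/(1 − a) = 1/(1 − 410) = -1/409. Expand this rational in ℤ_5: compute digits iteratively via d_i = x_i mod 5, x_{i+1} = (x_i − d_i)/5. The first 5 digits are (1, 2, 0, 1, 4).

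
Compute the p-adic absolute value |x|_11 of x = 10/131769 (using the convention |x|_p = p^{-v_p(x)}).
|10/131769|_11 = 14641

Step 1 — compute v_11(x) by factoring powers of 11 out of the numerator and denominator: v_11(10/131769) = -4. Step 2 — apply |x|_p = p^{-v_p(x)} = 11^{4} = 14641.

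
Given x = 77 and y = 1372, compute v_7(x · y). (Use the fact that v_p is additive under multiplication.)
v_7(105644) = 4

v_p(x) = 1 (factor: 77 = 7^1 · 11); v_p(y) = 3 (factor: 1372 = 7^3 · 4). Additivity: v_p(xy) = v_p(x) + v_p(y) = 1 + 3 = 4. (Direct check: xy = 105644 = 7^4 · (44).)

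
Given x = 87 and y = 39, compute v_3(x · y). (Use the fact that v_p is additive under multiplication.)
v_3(3393) = 2

v_p(x) = 1 (factor: 87 = 3^1 · 29); v_p(y) = 1 (factor: 39 = 3^1 · 13). Additivity: v_p(xy) = v_p(x) + v_p(y) = 1 + 1 = 2. (Direct check: xy = 3393 = 3^2 · (377).)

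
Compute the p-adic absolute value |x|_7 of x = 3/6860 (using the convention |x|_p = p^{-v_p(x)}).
|3/6860|_7 = 343

Step 1 — compute v_7(x) by factoring powers of 7 out of the numerator and denominator: v_7(3/6860) = -3. Step 2 — apply |x|_p = p^{-v_p(x)} = 7^{3} = 343.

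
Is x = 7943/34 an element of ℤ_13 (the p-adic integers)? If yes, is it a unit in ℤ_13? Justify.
x ∈ ℤ_13 but not a unit; v_13(x) = 2 > 0

ℤ_13 = {x ∈ ℚ_13 : v_13(x) ≥ 0} and ℤ_13^× = {x ∈ ℤ_13 : v_13(x) = 0}. Here v_13(7943/34) = v_13(num) − v_13(den) = 2; compare against these criteria.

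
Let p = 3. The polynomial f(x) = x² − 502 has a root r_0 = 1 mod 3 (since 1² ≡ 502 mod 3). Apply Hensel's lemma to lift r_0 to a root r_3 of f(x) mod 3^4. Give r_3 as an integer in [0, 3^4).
r_3 = 4 (mod 81)

Hensel's recurrence: r_{i+1} = r_i − f(r_i)·(f′(r_i))^{-1} mod 3^{i+2}, with f′(x) = 2x. Iterate:
  r_0 = 1 (mod 3)
  r_1 = 4 (mod 9)
  r_2 = 4 (mod 27)
  r_3 = 4 (mod 81)
Final: r_3 = 4, and one checks f(r_3) ≡ 0 mod 3^4.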